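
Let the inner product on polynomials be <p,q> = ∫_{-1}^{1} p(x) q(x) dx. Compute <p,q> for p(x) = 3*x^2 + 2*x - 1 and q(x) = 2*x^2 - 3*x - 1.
<p,q> = -44/15

Expand the product: p(x)·q(x) = 6*x^4 - 5*x^3 - 11*x^2 + x + 1.
∫_{-1}^{1} of each monomial x^k gives [2/(k+1) if k even, 0 if k odd]. Integrating term-by-term (or equivalently evaluating the antiderivative F(x) = 6*x^5/5 - 5*x^4/4 - 11*x^3/3 + x^2/2 + x at the endpoints):
  F(1) − F(−1) = -133/60 − (43/60) = -44/15.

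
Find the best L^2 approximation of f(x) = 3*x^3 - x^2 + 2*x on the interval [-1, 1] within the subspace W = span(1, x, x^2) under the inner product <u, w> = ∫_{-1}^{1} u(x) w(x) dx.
g(x) = -x^2 + 19*x/5

The best approximation g ∈ W is the orthogonal projection of f onto W. Writing g = a_0 + a_1 x + a_2 x^2, the coefficients solve the normal equations G · a = b where
  G_{ij} = <φ_i, φ_j> and b_i = <f, φ_i>, with φ_0 = 1, φ_1 = x, φ_2 = x^2.
G =
  [2, 0, 2/3]
  [0, 2/3, 0]
  [2/3, 0, 2/5],
b = (-2/3, 38/15, -2/5).
Solving gives a_0 = 0, a_1 = 19/5, a_2 = -1, so
  g(x) = -x^2 + 19*x/5.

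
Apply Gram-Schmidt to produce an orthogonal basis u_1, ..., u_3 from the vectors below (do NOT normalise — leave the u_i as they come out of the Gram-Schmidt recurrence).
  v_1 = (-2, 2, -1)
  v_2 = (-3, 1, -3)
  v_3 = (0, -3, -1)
Orthogonal basis:
  u_1 = (-2, 2, -1)
  u_2 = (-5/9, -13/9, -16/9)
  u_3 = (-1/2, -3/10, 2/5)

Apply the Gram-Schmidt recurrence
  u_1 = v_1
  u_i = v_i − Σ_{j<i} ((v_i · u_j) / (u_j · u_j)) · u_j.

Step by step this gives:
  u_1 = (-2, 2, -1)
  u_2 = (-5/9, -13/9, -16/9)
  u_3 = (-1/2, -3/10, 2/5)

Orthogonality check:
  u_2 · u_1 = 0 (should be 0)
  u_3 · u_1 = 0 (should be 0)
  u_3 · u_2 = 0 (should be 0)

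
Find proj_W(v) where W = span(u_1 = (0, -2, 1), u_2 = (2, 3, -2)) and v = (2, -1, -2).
proj_W(v) = (50/21, -5/21, -10/21)

Set up U = [u_1 | ... | u_2] ∈ R^(3×2). The projector onto W = col(U) is P = U (U^T U)^(-1) U^T.
Compute U^T U =
  [5, -8]
  [-8, 17],
and U^T v = (0, 5).
Solve U^T U · c = U^T v for the coefficients: c = (40/21, 25/21). The projection is proj_W(v) = U c.
Check: (v - proj_W(v)) · u_1 = 0  (should be 0).
Check: (v - proj_W(v)) · u_2 = 0  (should be 0).
Result: proj_W(v) = (50/21, -5/21, -10/21).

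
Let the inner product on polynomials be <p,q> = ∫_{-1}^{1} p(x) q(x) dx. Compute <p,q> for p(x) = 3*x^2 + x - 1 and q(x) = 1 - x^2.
<p,q> = -8/15

Expand the product: p(x)·q(x) = -3*x^4 - x^3 + 4*x^2 + x - 1.
∫_{-1}^{1} of each monomial x^k gives [2/(k+1) if k even, 0 if k odd]. Integrating term-by-term (or equivalently evaluating the antiderivative F(x) = -3*x^5/5 - x^4/4 + 4*x^3/3 + x^2/2 - x at the endpoints):
  F(1) − F(−1) = -1/60 − (31/60) = -8/15.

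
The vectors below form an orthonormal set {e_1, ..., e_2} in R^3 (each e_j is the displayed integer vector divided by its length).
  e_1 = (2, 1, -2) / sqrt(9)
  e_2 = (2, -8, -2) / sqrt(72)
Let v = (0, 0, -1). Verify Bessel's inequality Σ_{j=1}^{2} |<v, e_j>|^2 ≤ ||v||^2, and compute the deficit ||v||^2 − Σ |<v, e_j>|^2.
Σ |<v, e_j>|^2 = 1/2; ||v||^2 = 1; deficit = 1/2

Write each e_j = u_j / sqrt(<u_j, u_j>) where u_j is the displayed integer vector. Then <v, e_j> = <v, u_j> / sqrt(<u_j, u_j>), so |<v, e_j>|^2 = <v, u_j>^2 / <u_j, u_j>.
Coefficients: <v, e_1> = 2/sqrt(9), <v, e_2> = 2/sqrt(72).
Square and sum: Σ |<v, e_j>|^2 = 1/2.
Compute ||v||^2 = v·v = 1.
Deficit = 1 − 1/2 = 1/2 ≥ 0, confirming Bessel's inequality. (The deficit equals ||v − Σ <v,e_j> e_j||^2, the squared distance from v to span{e_j}.)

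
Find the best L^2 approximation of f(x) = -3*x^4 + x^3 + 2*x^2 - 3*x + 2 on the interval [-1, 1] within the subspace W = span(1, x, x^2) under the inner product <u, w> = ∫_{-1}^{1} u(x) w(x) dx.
g(x) = -4*x^2/7 - 12*x/5 + 79/35

The best approximation g ∈ W is the orthogonal projection of f onto W. Writing g = a_0 + a_1 x + a_2 x^2, the coefficients solve the normal equations G · a = b where
  G_{ij} = <φ_i, φ_j> and b_i = <f, φ_i>, with φ_0 = 1, φ_1 = x, φ_2 = x^2.
G =
  [2, 0, 2/3]
  [0, 2/3, 0]
  [2/3, 0, 2/5],
b = (62/15, -8/5, 134/105).
Solving gives a_0 = 79/35, a_1 = -12/5, a_2 = -4/7, so
  g(x) = -4*x^2/7 - 12*x/5 + 79/35.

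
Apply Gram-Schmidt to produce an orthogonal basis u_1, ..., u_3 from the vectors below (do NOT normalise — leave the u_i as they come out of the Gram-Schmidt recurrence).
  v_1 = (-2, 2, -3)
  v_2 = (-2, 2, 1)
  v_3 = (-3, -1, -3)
Orthogonal basis:
  u_1 = (-2, 2, -3)
  u_2 = (-24/17, 24/17, 32/17)
  u_3 = (-2, -2, 0)

Apply the Gram-Schmidt recurrence
  u_1 = v_1
  u_i = v_i − Σ_{j<i} ((v_i · u_j) / (u_j · u_j)) · u_j.

Step by step this gives:
  u_1 = (-2, 2, -3)
  u_2 = (-24/17, 24/17, 32/17)
  u_3 = (-2, -2, 0)

Orthogonality check:
  u_2 · u_1 = 0 (should be 0)
  u_3 · u_1 = 0 (should be 0)
  u_3 · u_2 = 0 (should be 0)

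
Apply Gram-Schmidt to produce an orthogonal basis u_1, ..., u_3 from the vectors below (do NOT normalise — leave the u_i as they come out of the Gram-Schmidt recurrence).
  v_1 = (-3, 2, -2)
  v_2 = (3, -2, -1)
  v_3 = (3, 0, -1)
Orthogonal basis:
  u_1 = (-3, 2, -2)
  u_2 = (18/17, -12/17, -39/17)
  u_3 = (12/13, 18/13, 0)

Apply the Gram-Schmidt recurrence
  u_1 = v_1
  u_i = v_i − Σ_{j<i} ((v_i · u_j) / (u_j · u_j)) · u_j.

Step by step this gives:
  u_1 = (-3, 2, -2)
  u_2 = (18/17, -12/17, -39/17)
  u_3 = (12/13, 18/13, 0)

Orthogonality check:
  u_2 · u_1 = 0 (should be 0)
  u_3 · u_1 = 0 (should be 0)
  u_3 · u_2 = 0 (should be 0)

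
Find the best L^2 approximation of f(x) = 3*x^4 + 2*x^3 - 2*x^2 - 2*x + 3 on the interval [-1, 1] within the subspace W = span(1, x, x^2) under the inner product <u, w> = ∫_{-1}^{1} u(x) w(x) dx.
g(x) = 4*x^2/7 - 4*x/5 + 96/35

The best approximation g ∈ W is the orthogonal projection of f onto W. Writing g = a_0 + a_1 x + a_2 x^2, the coefficients solve the normal equations G · a = b where
  G_{ij} = <φ_i, φ_j> and b_i = <f, φ_i>, with φ_0 = 1, φ_1 = x, φ_2 = x^2.
G =
  [2, 0, 2/3]
  [0, 2/3, 0]
  [2/3, 0, 2/5],
b = (88/15, -8/15, 72/35).
Solving gives a_0 = 96/35, a_1 = -4/5, a_2 = 4/7, so
  g(x) = 4*x^2/7 - 4*x/5 + 96/35.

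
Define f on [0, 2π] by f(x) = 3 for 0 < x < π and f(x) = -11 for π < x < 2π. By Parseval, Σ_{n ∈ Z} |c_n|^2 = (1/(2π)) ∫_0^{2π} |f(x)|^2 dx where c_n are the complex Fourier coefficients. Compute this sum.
Σ |c_n|^2 = 65

Parseval equates the L^2 energy of f (normalised by 1/(2π)) with the ℓ^2 sum of its Fourier coefficients: (1/(2π)) ∫_0^{2π} |f|^2 = Σ |c_n|^2.
Compute the left side: (1/(2π)) [∫_0^π 3^2 dx + ∫_π^{2π} (-11)^2 dx] = (1/(2π)) · (9π + 121π) = (9 + 121)/2 = 65.
So Σ_{n ∈ Z} |c_n|^2 = 65.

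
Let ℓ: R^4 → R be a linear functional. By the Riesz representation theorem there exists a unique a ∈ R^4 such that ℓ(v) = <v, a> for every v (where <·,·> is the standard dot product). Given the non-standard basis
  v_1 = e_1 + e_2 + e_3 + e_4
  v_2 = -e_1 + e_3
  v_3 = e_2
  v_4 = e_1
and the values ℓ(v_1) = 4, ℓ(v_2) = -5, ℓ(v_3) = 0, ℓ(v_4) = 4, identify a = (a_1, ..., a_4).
a = (4, 0, -1, 1)

Write a = (a_1, ..., a_4) in the standard basis. For each basis vector v_i, ℓ(v_i) = <v_i, a> is a linear equation in the a_j's. Collect the n equations into a matrix system V a = ℓ, where row i of V is v_i (expressed in the standard basis). Since V is invertible (lower-triangular with 1s on the diagonal, up to permutation), solve by back-substitution:
  V =
[[1, 1, 1, 1],
 [-1, 0, 1, 0],
 [0, 1, 0, 0],
 [1, 0, 0, 0]]
  V a = (4, -5, 0, 4)
Solving gives a = (4, 0, -1, 1).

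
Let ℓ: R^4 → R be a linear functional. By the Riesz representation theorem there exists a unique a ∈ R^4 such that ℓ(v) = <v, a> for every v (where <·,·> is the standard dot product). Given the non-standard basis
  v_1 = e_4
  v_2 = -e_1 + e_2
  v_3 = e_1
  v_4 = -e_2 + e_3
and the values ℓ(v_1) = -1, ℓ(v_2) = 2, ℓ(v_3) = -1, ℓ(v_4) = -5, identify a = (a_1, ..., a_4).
a = (-1, 1, -4, -1)

Write a = (a_1, ..., a_4) in the standard basis. For each basis vector v_i, ℓ(v_i) = <v_i, a> is a linear equation in the a_j's. Collect the n equations into a matrix system V a = ℓ, where row i of V is v_i (expressed in the standard basis). Since V is invertible (lower-triangular with 1s on the diagonal, up to permutation), solve by back-substitution:
  V =
[[0, 0, 0, 1],
 [-1, 1, 0, 0],
 [1, 0, 0, 0],
 [0, -1, 1, 0]]
  V a = (-1, 2, -1, -5)
Solving gives a = (-1, 1, -4, -1).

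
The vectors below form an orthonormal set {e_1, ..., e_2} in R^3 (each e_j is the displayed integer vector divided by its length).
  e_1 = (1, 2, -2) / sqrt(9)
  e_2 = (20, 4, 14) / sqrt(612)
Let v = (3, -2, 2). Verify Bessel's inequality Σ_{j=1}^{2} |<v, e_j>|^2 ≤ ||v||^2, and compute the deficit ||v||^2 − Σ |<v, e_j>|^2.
Σ |<v, e_j>|^2 = 225/17; ||v||^2 = 17; deficit = 64/17

Write each e_j = u_j / sqrt(<u_j, u_j>) where u_j is the displayed integer vector. Then <v, e_j> = <v, u_j> / sqrt(<u_j, u_j>), so |<v, e_j>|^2 = <v, u_j>^2 / <u_j, u_j>.
Coefficients: <v, e_1> = -5/sqrt(9), <v, e_2> = 80/sqrt(612).
Square and sum: Σ |<v, e_j>|^2 = 225/17.
Compute ||v||^2 = v·v = 17.
Deficit = 17 − 225/17 = 64/17 ≥ 0, confirming Bessel's inequality. (The deficit equals ||v − Σ <v,e_j> e_j||^2, the squared distance from v to span{e_j}.)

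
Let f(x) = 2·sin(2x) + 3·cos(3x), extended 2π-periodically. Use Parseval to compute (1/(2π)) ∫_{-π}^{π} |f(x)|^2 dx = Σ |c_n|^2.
Σ |c_n|^2 = 13/2

Expand |f|^2 and use orthogonality of {sin(nx), cos(mx)} on [-π, π]:
  ∫_{-π}^{π} sin(nx)^2 dx = π, ∫ cos(mx)^2 dx = π, and cross terms integrate to 0.
So ∫_{-π}^{π} f(x)^2 dx = 2^2 · π + 3^2 · π = (4 + 9)π.
Divide by 2π: (4 + 9)/2 = 13/2.
By Parseval, this equals Σ |c_n|^2.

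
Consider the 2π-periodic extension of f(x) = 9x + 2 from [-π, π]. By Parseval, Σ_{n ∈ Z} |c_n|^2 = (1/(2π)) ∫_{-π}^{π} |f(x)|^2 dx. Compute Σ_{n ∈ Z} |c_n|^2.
Σ |c_n|^2 = 27π^2 + 4

Expand and integrate term by term over [-π, π]:
  ∫ (9x)^2 dx = 81·(2π^3/3); ∫ 2·9·(2)·x dx = 0 (odd integrand); ∫ 2^2 dx = 4·2π.
So (1/(2π)) ∫_{-π}^{π} (9x + 2)^2 dx = 81π^2/3 + 4 = 27π^2 + 4.
Parseval ⇒ Σ |c_n|^2 = 27π^2 + 4.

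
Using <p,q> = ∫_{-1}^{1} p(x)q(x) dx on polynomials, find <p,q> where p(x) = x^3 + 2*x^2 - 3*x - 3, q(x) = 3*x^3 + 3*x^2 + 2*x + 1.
<p,q> = -1492/105

Expand the product: p(x)·q(x) = 3*x^6 + 9*x^5 - x^4 - 13*x^3 - 13*x^2 - 9*x - 3.
∫_{-1}^{1} of each monomial x^k gives [2/(k+1) if k even, 0 if k odd]. Integrating term-by-term (or equivalently evaluating the antiderivative F(x) = 3*x^7/7 + 3*x^6/2 - x^5/5 - 13*x^4/4 - 13*x^3/3 - 9*x^2/2 - 3*x at the endpoints):
  F(1) − F(−1) = -5609/420 − (359/420) = -1492/105.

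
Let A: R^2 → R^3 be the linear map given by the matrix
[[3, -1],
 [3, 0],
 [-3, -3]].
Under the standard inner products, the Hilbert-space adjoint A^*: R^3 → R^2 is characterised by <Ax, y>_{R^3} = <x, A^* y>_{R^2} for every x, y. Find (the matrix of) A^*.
A^* = A^T =
[[3, 3, -3],
 [-1, 0, -3]]

For real matrices with standard dot products, the defining identity <Ax, y> = <x, A^* y> gives (Ax)^T y = x^T (A^*) y, i.e. x^T A^T y = x^T (A^*) y. Since this holds for all x, y, we must have A^* = A^T. Therefore
A^* =
[[3, 3, -3],
 [-1, 0, -3]].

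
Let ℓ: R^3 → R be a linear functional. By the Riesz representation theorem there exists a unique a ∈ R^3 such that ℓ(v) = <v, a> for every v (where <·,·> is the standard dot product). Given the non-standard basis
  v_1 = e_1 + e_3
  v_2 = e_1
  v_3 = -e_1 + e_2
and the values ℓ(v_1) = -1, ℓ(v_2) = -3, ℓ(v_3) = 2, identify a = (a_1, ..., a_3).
a = (-3, -1, 2)

Write a = (a_1, ..., a_3) in the standard basis. For each basis vector v_i, ℓ(v_i) = <v_i, a> is a linear equation in the a_j's. Collect the n equations into a matrix system V a = ℓ, where row i of V is v_i (expressed in the standard basis). Since V is invertible (lower-triangular with 1s on the diagonal, up to permutation), solve by back-substitution:
  V =
[[1, 0, 1],
 [1, 0, 0],
 [-1, 1, 0]]
  V a = (-1, -3, 2)
Solving gives a = (-3, -1, 2).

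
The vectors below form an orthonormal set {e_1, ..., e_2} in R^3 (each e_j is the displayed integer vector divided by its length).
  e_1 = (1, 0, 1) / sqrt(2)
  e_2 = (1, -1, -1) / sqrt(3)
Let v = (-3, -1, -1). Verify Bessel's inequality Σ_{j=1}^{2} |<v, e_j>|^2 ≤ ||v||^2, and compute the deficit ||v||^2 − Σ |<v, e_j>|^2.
Σ |<v, e_j>|^2 = 25/3; ||v||^2 = 11; deficit = 8/3

Write each e_j = u_j / sqrt(<u_j, u_j>) where u_j is the displayed integer vector. Then <v, e_j> = <v, u_j> / sqrt(<u_j, u_j>), so |<v, e_j>|^2 = <v, u_j>^2 / <u_j, u_j>.
Coefficients: <v, e_1> = -4/sqrt(2), <v, e_2> = -1/sqrt(3).
Square and sum: Σ |<v, e_j>|^2 = 25/3.
Compute ||v||^2 = v·v = 11.
Deficit = 11 − 25/3 = 8/3 ≥ 0, confirming Bessel's inequality. (The deficit equals ||v − Σ <v,e_j> e_j||^2, the squared distance from v to span{e_j}.)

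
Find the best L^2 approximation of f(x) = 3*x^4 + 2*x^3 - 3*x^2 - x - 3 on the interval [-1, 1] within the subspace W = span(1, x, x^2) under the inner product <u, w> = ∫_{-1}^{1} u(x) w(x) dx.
g(x) = -3*x^2/7 + x/5 - 114/35

The best approximation g ∈ W is the orthogonal projection of f onto W. Writing g = a_0 + a_1 x + a_2 x^2, the coefficients solve the normal equations G · a = b where
  G_{ij} = <φ_i, φ_j> and b_i = <f, φ_i>, with φ_0 = 1, φ_1 = x, φ_2 = x^2.
G =
  [2, 0, 2/3]
  [0, 2/3, 0]
  [2/3, 0, 2/5],
b = (-34/5, 2/15, -82/35).
Solving gives a_0 = -114/35, a_1 = 1/5, a_2 = -3/7, so
  g(x) = -3*x^2/7 + x/5 - 114/35.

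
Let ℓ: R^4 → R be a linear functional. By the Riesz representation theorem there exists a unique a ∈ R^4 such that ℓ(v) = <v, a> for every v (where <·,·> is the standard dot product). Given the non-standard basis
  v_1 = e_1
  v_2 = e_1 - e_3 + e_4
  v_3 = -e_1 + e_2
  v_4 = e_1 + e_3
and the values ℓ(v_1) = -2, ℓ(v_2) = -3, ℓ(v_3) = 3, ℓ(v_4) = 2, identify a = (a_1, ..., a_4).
a = (-2, 1, 4, 3)

Write a = (a_1, ..., a_4) in the standard basis. For each basis vector v_i, ℓ(v_i) = <v_i, a> is a linear equation in the a_j's. Collect the n equations into a matrix system V a = ℓ, where row i of V is v_i (expressed in the standard basis). Since V is invertible (lower-triangular with 1s on the diagonal, up to permutation), solve by back-substitution:
  V =
[[1, 0, 0, 0],
 [1, 0, -1, 1],
 [-1, 1, 0, 0],
 [1, 0, 1, 0]]
  V a = (-2, -3, 3, 2)
Solving gives a = (-2, 1, 4, 3).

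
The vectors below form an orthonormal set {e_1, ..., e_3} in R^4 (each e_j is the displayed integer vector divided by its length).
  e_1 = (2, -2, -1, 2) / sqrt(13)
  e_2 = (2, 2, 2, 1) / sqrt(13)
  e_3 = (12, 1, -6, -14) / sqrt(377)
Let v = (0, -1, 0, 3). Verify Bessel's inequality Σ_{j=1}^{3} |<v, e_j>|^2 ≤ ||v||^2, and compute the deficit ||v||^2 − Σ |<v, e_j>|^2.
Σ |<v, e_j>|^2 = 3734/377; ||v||^2 = 10; deficit = 36/377

Write each e_j = u_j / sqrt(<u_j, u_j>) where u_j is the displayed integer vector. Then <v, e_j> = <v, u_j> / sqrt(<u_j, u_j>), so |<v, e_j>|^2 = <v, u_j>^2 / <u_j, u_j>.
Coefficients: <v, e_1> = 8/sqrt(13), <v, e_2> = 1/sqrt(13), <v, e_3> = -43/sqrt(377).
Square and sum: Σ |<v, e_j>|^2 = 3734/377.
Compute ||v||^2 = v·v = 10.
Deficit = 10 − 3734/377 = 36/377 ≥ 0, confirming Bessel's inequality. (The deficit equals ||v − Σ <v,e_j> e_j||^2, the squared distance from v to span{e_j}.)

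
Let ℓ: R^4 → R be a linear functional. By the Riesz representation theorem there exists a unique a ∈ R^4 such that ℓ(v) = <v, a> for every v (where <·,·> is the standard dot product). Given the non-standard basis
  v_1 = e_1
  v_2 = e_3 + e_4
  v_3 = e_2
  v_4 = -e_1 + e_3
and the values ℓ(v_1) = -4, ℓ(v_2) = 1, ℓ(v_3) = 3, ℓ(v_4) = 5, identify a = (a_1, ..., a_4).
a = (-4, 3, 1, 0)

Write a = (a_1, ..., a_4) in the standard basis. For each basis vector v_i, ℓ(v_i) = <v_i, a> is a linear equation in the a_j's. Collect the n equations into a matrix system V a = ℓ, where row i of V is v_i (expressed in the standard basis). Since V is invertible (lower-triangular with 1s on the diagonal, up to permutation), solve by back-substitution:
  V =
[[1, 0, 0, 0],
 [0, 0, 1, 1],
 [0, 1, 0, 0],
 [-1, 0, 1, 0]]
  V a = (-4, 1, 3, 5)
Solving gives a = (-4, 3, 1, 0).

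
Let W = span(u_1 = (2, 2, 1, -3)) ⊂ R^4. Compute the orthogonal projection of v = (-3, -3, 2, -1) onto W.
proj_W(v) = (-7/9, -7/9, -7/18, 7/6)

Set up U = [u_1 | ... | u_1] ∈ R^(4×1). The projector onto W = col(U) is P = U (U^T U)^(-1) U^T.
Compute U^T U =
  [18],
and U^T v = (-7).
Solve U^T U · c = U^T v for the coefficients: c = (-7/18). The projection is proj_W(v) = U c.
Check: (v - proj_W(v)) · u_1 = 0  (should be 0).
Result: proj_W(v) = (-7/9, -7/9, -7/18, 7/6).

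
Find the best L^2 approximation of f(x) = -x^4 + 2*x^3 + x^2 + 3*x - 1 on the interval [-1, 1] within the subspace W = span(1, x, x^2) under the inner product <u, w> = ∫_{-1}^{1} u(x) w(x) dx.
g(x) = x^2/7 + 21*x/5 - 32/35

The best approximation g ∈ W is the orthogonal projection of f onto W. Writing g = a_0 + a_1 x + a_2 x^2, the coefficients solve the normal equations G · a = b where
  G_{ij} = <φ_i, φ_j> and b_i = <f, φ_i>, with φ_0 = 1, φ_1 = x, φ_2 = x^2.
G =
  [2, 0, 2/3]
  [0, 2/3, 0]
  [2/3, 0, 2/5],
b = (-26/15, 14/5, -58/105).
Solving gives a_0 = -32/35, a_1 = 21/5, a_2 = 1/7, so
  g(x) = x^2/7 + 21*x/5 - 32/35.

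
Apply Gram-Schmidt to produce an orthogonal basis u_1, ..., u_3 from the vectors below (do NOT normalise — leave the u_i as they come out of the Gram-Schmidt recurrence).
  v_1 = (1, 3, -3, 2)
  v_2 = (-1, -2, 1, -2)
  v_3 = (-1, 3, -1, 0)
Orthogonal basis:
  u_1 = (1, 3, -3, 2)
  u_2 = (-9/23, -4/23, -19/23, -18/23)
  u_3 = (-22/17, 28/17, 14/17, -10/17)

Apply the Gram-Schmidt recurrence
  u_1 = v_1
  u_i = v_i − Σ_{j<i} ((v_i · u_j) / (u_j · u_j)) · u_j.

Step by step this gives:
  u_1 = (1, 3, -3, 2)
  u_2 = (-9/23, -4/23, -19/23, -18/23)
  u_3 = (-22/17, 28/17, 14/17, -10/17)

Orthogonality check:
  u_2 · u_1 = 0 (should be 0)
  u_3 · u_1 = 0 (should be 0)
  u_3 · u_2 = 0 (should be 0)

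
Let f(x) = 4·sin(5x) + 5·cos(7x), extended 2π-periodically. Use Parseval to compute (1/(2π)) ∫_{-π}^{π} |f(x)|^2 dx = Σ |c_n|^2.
Σ |c_n|^2 = 41/2

Expand |f|^2 and use orthogonality of {sin(nx), cos(mx)} on [-π, π]:
  ∫_{-π}^{π} sin(nx)^2 dx = π, ∫ cos(mx)^2 dx = π, and cross terms integrate to 0.
So ∫_{-π}^{π} f(x)^2 dx = 4^2 · π + 5^2 · π = (16 + 25)π.
Divide by 2π: (16 + 25)/2 = 41/2.
By Parseval, this equals Σ |c_n|^2.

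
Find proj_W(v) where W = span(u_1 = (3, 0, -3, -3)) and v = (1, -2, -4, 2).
proj_W(v) = (1, 0, -1, -1)

Set up U = [u_1 | ... | u_1] ∈ R^(4×1). The projector onto W = col(U) is P = U (U^T U)^(-1) U^T.
Compute U^T U =
  [27],
and U^T v = (9).
Solve U^T U · c = U^T v for the coefficients: c = (1/3). The projection is proj_W(v) = U c.
Check: (v - proj_W(v)) · u_1 = 0  (should be 0).
Result: proj_W(v) = (1, 0, -1, -1).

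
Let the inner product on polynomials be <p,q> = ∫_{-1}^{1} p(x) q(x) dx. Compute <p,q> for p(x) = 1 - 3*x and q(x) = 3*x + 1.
<p,q> = -4

Expand the product: p(x)·q(x) = 1 - 9*x^2.
∫_{-1}^{1} of each monomial x^k gives [2/(k+1) if k even, 0 if k odd]. Integrating term-by-term (or equivalently evaluating the antiderivative F(x) = -3*x^3 + x at the endpoints):
  F(1) − F(−1) = -2 − (2) = -4.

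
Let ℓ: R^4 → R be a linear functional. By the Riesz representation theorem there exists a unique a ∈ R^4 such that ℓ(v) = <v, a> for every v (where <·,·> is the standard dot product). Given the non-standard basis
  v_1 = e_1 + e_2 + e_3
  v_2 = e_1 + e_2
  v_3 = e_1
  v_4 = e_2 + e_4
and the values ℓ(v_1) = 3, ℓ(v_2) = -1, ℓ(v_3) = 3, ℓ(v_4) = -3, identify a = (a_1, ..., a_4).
a = (3, -4, 4, 1)

Write a = (a_1, ..., a_4) in the standard basis. For each basis vector v_i, ℓ(v_i) = <v_i, a> is a linear equation in the a_j's. Collect the n equations into a matrix system V a = ℓ, where row i of V is v_i (expressed in the standard basis). Since V is invertible (lower-triangular with 1s on the diagonal, up to permutation), solve by back-substitution:
  V =
[[1, 1, 1, 0],
 [1, 1, 0, 0],
 [1, 0, 0, 0],
 [0, 1, 0, 1]]
  V a = (3, -1, 3, -3)
Solving gives a = (3, -4, 4, 1).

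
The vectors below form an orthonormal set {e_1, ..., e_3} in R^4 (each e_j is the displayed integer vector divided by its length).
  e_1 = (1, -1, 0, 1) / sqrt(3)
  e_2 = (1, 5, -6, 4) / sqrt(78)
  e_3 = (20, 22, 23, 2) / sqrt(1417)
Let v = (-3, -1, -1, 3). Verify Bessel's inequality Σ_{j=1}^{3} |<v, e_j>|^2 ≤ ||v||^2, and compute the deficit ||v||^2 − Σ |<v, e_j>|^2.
Σ |<v, e_j>|^2 = 930/109; ||v||^2 = 20; deficit = 1250/109

Write each e_j = u_j / sqrt(<u_j, u_j>) where u_j is the displayed integer vector. Then <v, e_j> = <v, u_j> / sqrt(<u_j, u_j>), so |<v, e_j>|^2 = <v, u_j>^2 / <u_j, u_j>.
Coefficients: <v, e_1> = 1/sqrt(3), <v, e_2> = 10/sqrt(78), <v, e_3> = -99/sqrt(1417).
Square and sum: Σ |<v, e_j>|^2 = 930/109.
Compute ||v||^2 = v·v = 20.
Deficit = 20 − 930/109 = 1250/109 ≥ 0, confirming Bessel's inequality. (The deficit equals ||v − Σ <v,e_j> e_j||^2, the squared distance from v to span{e_j}.)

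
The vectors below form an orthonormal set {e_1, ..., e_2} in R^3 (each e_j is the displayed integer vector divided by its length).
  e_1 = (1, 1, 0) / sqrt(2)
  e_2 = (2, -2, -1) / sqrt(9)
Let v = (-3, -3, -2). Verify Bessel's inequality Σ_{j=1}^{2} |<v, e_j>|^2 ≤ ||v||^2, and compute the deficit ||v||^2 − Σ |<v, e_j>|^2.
Σ |<v, e_j>|^2 = 166/9; ||v||^2 = 22; deficit = 32/9

Write each e_j = u_j / sqrt(<u_j, u_j>) where u_j is the displayed integer vector. Then <v, e_j> = <v, u_j> / sqrt(<u_j, u_j>), so |<v, e_j>|^2 = <v, u_j>^2 / <u_j, u_j>.
Coefficients: <v, e_1> = -6/sqrt(2), <v, e_2> = 2/sqrt(9).
Square and sum: Σ |<v, e_j>|^2 = 166/9.
Compute ||v||^2 = v·v = 22.
Deficit = 22 − 166/9 = 32/9 ≥ 0, confirming Bessel's inequality. (The deficit equals ||v − Σ <v,e_j> e_j||^2, the squared distance from v to span{e_j}.)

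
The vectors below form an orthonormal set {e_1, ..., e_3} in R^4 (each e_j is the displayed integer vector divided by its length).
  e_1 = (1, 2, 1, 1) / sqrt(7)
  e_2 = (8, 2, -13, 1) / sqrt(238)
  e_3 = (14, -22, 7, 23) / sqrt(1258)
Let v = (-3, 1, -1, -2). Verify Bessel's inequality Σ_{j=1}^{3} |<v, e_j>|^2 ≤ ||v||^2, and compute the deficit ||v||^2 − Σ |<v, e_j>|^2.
Σ |<v, e_j>|^2 = 506/37; ||v||^2 = 15; deficit = 49/37

Write each e_j = u_j / sqrt(<u_j, u_j>) where u_j is the displayed integer vector. Then <v, e_j> = <v, u_j> / sqrt(<u_j, u_j>), so |<v, e_j>|^2 = <v, u_j>^2 / <u_j, u_j>.
Coefficients: <v, e_1> = -4/sqrt(7), <v, e_2> = -11/sqrt(238), <v, e_3> = -117/sqrt(1258).
Square and sum: Σ |<v, e_j>|^2 = 506/37.
Compute ||v||^2 = v·v = 15.
Deficit = 15 − 506/37 = 49/37 ≥ 0, confirming Bessel's inequality. (The deficit equals ||v − Σ <v,e_j> e_j||^2, the squared distance from v to span{e_j}.)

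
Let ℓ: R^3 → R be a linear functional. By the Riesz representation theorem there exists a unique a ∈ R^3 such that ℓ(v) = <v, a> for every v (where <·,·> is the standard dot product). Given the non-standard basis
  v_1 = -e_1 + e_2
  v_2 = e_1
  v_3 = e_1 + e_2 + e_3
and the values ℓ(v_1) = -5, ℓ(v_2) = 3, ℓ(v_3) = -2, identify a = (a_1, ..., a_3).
a = (3, -2, -3)

Write a = (a_1, ..., a_3) in the standard basis. For each basis vector v_i, ℓ(v_i) = <v_i, a> is a linear equation in the a_j's. Collect the n equations into a matrix system V a = ℓ, where row i of V is v_i (expressed in the standard basis). Since V is invertible (lower-triangular with 1s on the diagonal, up to permutation), solve by back-substitution:
  V =
[[-1, 1, 0],
 [1, 0, 0],
 [1, 1, 1]]
  V a = (-5, 3, -2)
Solving gives a = (3, -2, -3).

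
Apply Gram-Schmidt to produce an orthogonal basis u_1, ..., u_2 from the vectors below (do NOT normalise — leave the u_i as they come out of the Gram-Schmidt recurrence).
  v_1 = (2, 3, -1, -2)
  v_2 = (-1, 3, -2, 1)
Orthogonal basis:
  u_1 = (2, 3, -1, -2)
  u_2 = (-16/9, 11/6, -29/18, 16/9)

Apply the Gram-Schmidt recurrence
  u_1 = v_1
  u_i = v_i − Σ_{j<i} ((v_i · u_j) / (u_j · u_j)) · u_j.

Step by step this gives:
  u_1 = (2, 3, -1, -2)
  u_2 = (-16/9, 11/6, -29/18, 16/9)

Orthogonality check:
  u_2 · u_1 = 0 (should be 0)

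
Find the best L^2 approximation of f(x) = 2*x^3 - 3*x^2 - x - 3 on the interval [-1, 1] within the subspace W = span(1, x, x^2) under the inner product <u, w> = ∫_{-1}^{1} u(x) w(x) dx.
g(x) = -3*x^2 + x/5 - 3

The best approximation g ∈ W is the orthogonal projection of f onto W. Writing g = a_0 + a_1 x + a_2 x^2, the coefficients solve the normal equations G · a = b where
  G_{ij} = <φ_i, φ_j> and b_i = <f, φ_i>, with φ_0 = 1, φ_1 = x, φ_2 = x^2.
G =
  [2, 0, 2/3]
  [0, 2/3, 0]
  [2/3, 0, 2/5],
b = (-8, 2/15, -16/5).
Solving gives a_0 = -3, a_1 = 1/5, a_2 = -3, so
  g(x) = -3*x^2 + x/5 - 3.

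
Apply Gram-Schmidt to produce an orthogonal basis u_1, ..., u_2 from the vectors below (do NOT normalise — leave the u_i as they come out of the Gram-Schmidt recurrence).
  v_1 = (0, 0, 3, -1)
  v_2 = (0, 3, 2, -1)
Orthogonal basis:
  u_1 = (0, 0, 3, -1)
  u_2 = (0, 3, -1/10, -3/10)

Apply the Gram-Schmidt recurrence
  u_1 = v_1
  u_i = v_i − Σ_{j<i} ((v_i · u_j) / (u_j · u_j)) · u_j.

Step by step this gives:
  u_1 = (0, 0, 3, -1)
  u_2 = (0, 3, -1/10, -3/10)

Orthogonality check:
  u_2 · u_1 = 0 (should be 0)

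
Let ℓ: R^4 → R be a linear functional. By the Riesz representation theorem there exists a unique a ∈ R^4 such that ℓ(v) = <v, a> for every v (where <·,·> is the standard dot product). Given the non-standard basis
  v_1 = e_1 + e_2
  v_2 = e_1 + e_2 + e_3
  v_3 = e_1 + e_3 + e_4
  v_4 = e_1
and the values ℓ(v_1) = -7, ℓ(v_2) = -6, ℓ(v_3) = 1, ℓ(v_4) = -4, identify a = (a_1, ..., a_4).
a = (-4, -3, 1, 4)

Write a = (a_1, ..., a_4) in the standard basis. For each basis vector v_i, ℓ(v_i) = <v_i, a> is a linear equation in the a_j's. Collect the n equations into a matrix system V a = ℓ, where row i of V is v_i (expressed in the standard basis). Since V is invertible (lower-triangular with 1s on the diagonal, up to permutation), solve by back-substitution:
  V =
[[1, 1, 0, 0],
 [1, 1, 1, 0],
 [1, 0, 1, 1],
 [1, 0, 0, 0]]
  V a = (-7, -6, 1, -4)
Solving gives a = (-4, -3, 1, 4).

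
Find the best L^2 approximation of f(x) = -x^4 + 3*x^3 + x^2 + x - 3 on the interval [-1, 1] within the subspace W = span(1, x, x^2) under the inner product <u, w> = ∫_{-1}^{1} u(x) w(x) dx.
g(x) = x^2/7 + 14*x/5 - 102/35

The best approximation g ∈ W is the orthogonal projection of f onto W. Writing g = a_0 + a_1 x + a_2 x^2, the coefficients solve the normal equations G · a = b where
  G_{ij} = <φ_i, φ_j> and b_i = <f, φ_i>, with φ_0 = 1, φ_1 = x, φ_2 = x^2.
G =
  [2, 0, 2/3]
  [0, 2/3, 0]
  [2/3, 0, 2/5],
b = (-86/15, 28/15, -66/35).
Solving gives a_0 = -102/35, a_1 = 14/5, a_2 = 1/7, so
  g(x) = x^2/7 + 14*x/5 - 102/35.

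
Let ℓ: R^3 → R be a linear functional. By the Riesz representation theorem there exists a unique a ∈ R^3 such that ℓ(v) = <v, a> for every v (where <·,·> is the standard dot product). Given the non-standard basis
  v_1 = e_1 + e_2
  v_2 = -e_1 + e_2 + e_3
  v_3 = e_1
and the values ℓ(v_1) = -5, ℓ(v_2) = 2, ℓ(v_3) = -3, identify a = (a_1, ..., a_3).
a = (-3, -2, 1)

Write a = (a_1, ..., a_3) in the standard basis. For each basis vector v_i, ℓ(v_i) = <v_i, a> is a linear equation in the a_j's. Collect the n equations into a matrix system V a = ℓ, where row i of V is v_i (expressed in the standard basis). Since V is invertible (lower-triangular with 1s on the diagonal, up to permutation), solve by back-substitution:
  V =
[[1, 1, 0],
 [-1, 1, 1],
 [1, 0, 0]]
  V a = (-5, 2, -3)
Solving gives a = (-3, -2, 1).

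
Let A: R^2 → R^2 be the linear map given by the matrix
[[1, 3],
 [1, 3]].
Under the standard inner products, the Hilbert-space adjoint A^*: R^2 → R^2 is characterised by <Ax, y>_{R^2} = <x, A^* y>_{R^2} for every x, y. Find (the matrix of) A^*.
A^* = A^T =
[[1, 1],
 [3, 3]]

For real matrices with standard dot products, the defining identity <Ax, y> = <x, A^* y> gives (Ax)^T y = x^T (A^*) y, i.e. x^T A^T y = x^T (A^*) y. Since this holds for all x, y, we must have A^* = A^T. Therefore
A^* =
[[1, 1],
 [3, 3]].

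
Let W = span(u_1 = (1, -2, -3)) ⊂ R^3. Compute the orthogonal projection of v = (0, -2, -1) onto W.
proj_W(v) = (1/2, -1, -3/2)

Set up U = [u_1 | ... | u_1] ∈ R^(3×1). The projector onto W = col(U) is P = U (U^T U)^(-1) U^T.
Compute U^T U =
  [14],
and U^T v = (7).
Solve U^T U · c = U^T v for the coefficients: c = (1/2). The projection is proj_W(v) = U c.
Check: (v - proj_W(v)) · u_1 = 0  (should be 0).
Result: proj_W(v) = (1/2, -1, -3/2).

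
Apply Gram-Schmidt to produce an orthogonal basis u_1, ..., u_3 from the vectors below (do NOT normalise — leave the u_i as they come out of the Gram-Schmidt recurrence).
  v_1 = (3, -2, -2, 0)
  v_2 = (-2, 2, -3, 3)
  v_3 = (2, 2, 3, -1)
Orthogonal basis:
  u_1 = (3, -2, -2, 0)
  u_2 = (-22/17, 26/17, -59/17, 3)
  u_3 = (434/213, 494/213, 157/213, 39/71)

Apply the Gram-Schmidt recurrence
  u_1 = v_1
  u_i = v_i − Σ_{j<i} ((v_i · u_j) / (u_j · u_j)) · u_j.

Step by step this gives:
  u_1 = (3, -2, -2, 0)
  u_2 = (-22/17, 26/17, -59/17, 3)
  u_3 = (434/213, 494/213, 157/213, 39/71)

Orthogonality check:
  u_2 · u_1 = 0 (should be 0)
  u_3 · u_1 = 0 (should be 0)
  u_3 · u_2 = 0 (should be 0)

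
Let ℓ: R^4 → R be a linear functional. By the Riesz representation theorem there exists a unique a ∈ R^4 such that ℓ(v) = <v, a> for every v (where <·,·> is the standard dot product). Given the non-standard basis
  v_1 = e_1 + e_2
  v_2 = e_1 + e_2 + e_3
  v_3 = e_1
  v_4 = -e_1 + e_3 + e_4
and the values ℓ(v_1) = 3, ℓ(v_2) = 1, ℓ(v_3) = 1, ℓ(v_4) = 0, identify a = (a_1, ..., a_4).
a = (1, 2, -2, 3)

Write a = (a_1, ..., a_4) in the standard basis. For each basis vector v_i, ℓ(v_i) = <v_i, a> is a linear equation in the a_j's. Collect the n equations into a matrix system V a = ℓ, where row i of V is v_i (expressed in the standard basis). Since V is invertible (lower-triangular with 1s on the diagonal, up to permutation), solve by back-substitution:
  V =
[[1, 1, 0, 0],
 [1, 1, 1, 0],
 [1, 0, 0, 0],
 [-1, 0, 1, 1]]
  V a = (3, 1, 1, 0)
Solving gives a = (1, 2, -2, 3).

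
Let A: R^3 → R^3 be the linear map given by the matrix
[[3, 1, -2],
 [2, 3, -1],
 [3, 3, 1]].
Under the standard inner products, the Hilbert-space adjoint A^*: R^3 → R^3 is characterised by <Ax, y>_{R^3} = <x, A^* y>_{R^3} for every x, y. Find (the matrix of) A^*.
A^* = A^T =
[[3, 2, 3],
 [1, 3, 3],
 [-2, -1, 1]]

For real matrices with standard dot products, the defining identity <Ax, y> = <x, A^* y> gives (Ax)^T y = x^T (A^*) y, i.e. x^T A^T y = x^T (A^*) y. Since this holds for all x, y, we must have A^* = A^T. Therefore
A^* =
[[3, 2, 3],
 [1, 3, 3],
 [-2, -1, 1]].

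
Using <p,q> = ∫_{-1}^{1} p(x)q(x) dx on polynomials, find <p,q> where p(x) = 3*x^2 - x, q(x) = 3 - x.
<p,q> = 20/3

Expand the product: p(x)·q(x) = -3*x^3 + 10*x^2 - 3*x.
∫_{-1}^{1} of each monomial x^k gives [2/(k+1) if k even, 0 if k odd]. Integrating term-by-term (or equivalently evaluating the antiderivative F(x) = -3*x^4/4 + 10*x^3/3 - 3*x^2/2 at the endpoints):
  F(1) − F(−1) = 13/12 − (-67/12) = 20/3.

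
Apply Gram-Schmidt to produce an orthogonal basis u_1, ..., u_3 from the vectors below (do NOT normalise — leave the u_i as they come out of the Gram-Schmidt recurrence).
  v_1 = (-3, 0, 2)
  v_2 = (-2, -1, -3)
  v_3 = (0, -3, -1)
Orthogonal basis:
  u_1 = (-3, 0, 2)
  u_2 = (-2, -1, -3)
  u_3 = (36/91, -18/7, 54/91)

Apply the Gram-Schmidt recurrence
  u_1 = v_1
  u_i = v_i − Σ_{j<i} ((v_i · u_j) / (u_j · u_j)) · u_j.

Step by step this gives:
  u_1 = (-3, 0, 2)
  u_2 = (-2, -1, -3)
  u_3 = (36/91, -18/7, 54/91)

Orthogonality check:
  u_2 · u_1 = 0 (should be 0)
  u_3 · u_1 = 0 (should be 0)
  u_3 · u_2 = 0 (should be 0)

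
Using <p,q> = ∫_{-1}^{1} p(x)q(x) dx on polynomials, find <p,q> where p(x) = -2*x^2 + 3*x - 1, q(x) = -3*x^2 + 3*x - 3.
<p,q> = 102/5

Expand the product: p(x)·q(x) = 6*x^4 - 15*x^3 + 18*x^2 - 12*x + 3.
∫_{-1}^{1} of each monomial x^k gives [2/(k+1) if k even, 0 if k odd]. Integrating term-by-term (or equivalently evaluating the antiderivative F(x) = 6*x^5/5 - 15*x^4/4 + 6*x^3 - 6*x^2 + 3*x at the endpoints):
  F(1) − F(−1) = 9/20 − (-399/20) = 102/5.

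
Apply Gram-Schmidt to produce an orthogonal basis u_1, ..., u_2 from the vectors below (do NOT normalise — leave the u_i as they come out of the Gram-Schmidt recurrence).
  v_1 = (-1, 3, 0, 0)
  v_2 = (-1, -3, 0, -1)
Orthogonal basis:
  u_1 = (-1, 3, 0, 0)
  u_2 = (-9/5, -3/5, 0, -1)

Apply the Gram-Schmidt recurrence
  u_1 = v_1
  u_i = v_i − Σ_{j<i} ((v_i · u_j) / (u_j · u_j)) · u_j.

Step by step this gives:
  u_1 = (-1, 3, 0, 0)
  u_2 = (-9/5, -3/5, 0, -1)

Orthogonality check:
  u_2 · u_1 = 0 (should be 0)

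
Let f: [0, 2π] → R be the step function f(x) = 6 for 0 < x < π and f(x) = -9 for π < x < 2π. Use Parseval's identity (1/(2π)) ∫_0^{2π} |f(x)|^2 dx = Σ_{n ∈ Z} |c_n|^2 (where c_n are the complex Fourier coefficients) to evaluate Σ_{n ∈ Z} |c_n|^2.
Σ |c_n|^2 = 117/2

Parseval equates the L^2 energy of f (normalised by 1/(2π)) with the ℓ^2 sum of its Fourier coefficients: (1/(2π)) ∫_0^{2π} |f|^2 = Σ |c_n|^2.
Compute the left side: (1/(2π)) [∫_0^π 6^2 dx + ∫_π^{2π} (-9)^2 dx] = (1/(2π)) · (36π + 81π) = (36 + 81)/2 = 117/2.
So Σ_{n ∈ Z} |c_n|^2 = 117/2.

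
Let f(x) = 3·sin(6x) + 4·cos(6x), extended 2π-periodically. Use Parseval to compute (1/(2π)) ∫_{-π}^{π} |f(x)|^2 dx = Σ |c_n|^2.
Σ |c_n|^2 = 25/2

Expand |f|^2 and use orthogonality of {sin(nx), cos(mx)} on [-π, π]:
  ∫_{-π}^{π} sin(nx)^2 dx = π, ∫ cos(mx)^2 dx = π, and cross terms integrate to 0.
So ∫_{-π}^{π} f(x)^2 dx = 3^2 · π + 4^2 · π = (9 + 16)π.
Divide by 2π: (9 + 16)/2 = 25/2.
By Parseval, this equals Σ |c_n|^2.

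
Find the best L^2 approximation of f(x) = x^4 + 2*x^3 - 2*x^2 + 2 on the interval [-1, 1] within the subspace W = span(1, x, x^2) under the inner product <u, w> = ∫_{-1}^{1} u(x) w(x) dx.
g(x) = -8*x^2/7 + 6*x/5 + 67/35

The best approximation g ∈ W is the orthogonal projection of f onto W. Writing g = a_0 + a_1 x + a_2 x^2, the coefficients solve the normal equations G · a = b where
  G_{ij} = <φ_i, φ_j> and b_i = <f, φ_i>, with φ_0 = 1, φ_1 = x, φ_2 = x^2.
G =
  [2, 0, 2/3]
  [0, 2/3, 0]
  [2/3, 0, 2/5],
b = (46/15, 4/5, 86/105).
Solving gives a_0 = 67/35, a_1 = 6/5, a_2 = -8/7, so
  g(x) = -8*x^2/7 + 6*x/5 + 67/35.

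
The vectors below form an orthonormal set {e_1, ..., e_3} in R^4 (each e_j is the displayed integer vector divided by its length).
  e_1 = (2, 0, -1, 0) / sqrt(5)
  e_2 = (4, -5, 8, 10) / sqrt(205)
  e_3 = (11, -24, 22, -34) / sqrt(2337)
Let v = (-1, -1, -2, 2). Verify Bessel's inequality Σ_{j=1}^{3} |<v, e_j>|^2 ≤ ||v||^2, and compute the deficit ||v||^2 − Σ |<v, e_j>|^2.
Σ |<v, e_j>|^2 = 82/19; ||v||^2 = 10; deficit = 108/19

Write each e_j = u_j / sqrt(<u_j, u_j>) where u_j is the displayed integer vector. Then <v, e_j> = <v, u_j> / sqrt(<u_j, u_j>), so |<v, e_j>|^2 = <v, u_j>^2 / <u_j, u_j>.
Coefficients: <v, e_1> = 0/sqrt(5), <v, e_2> = 5/sqrt(205), <v, e_3> = -99/sqrt(2337).
Square and sum: Σ |<v, e_j>|^2 = 82/19.
Compute ||v||^2 = v·v = 10.
Deficit = 10 − 82/19 = 108/19 ≥ 0, confirming Bessel's inequality. (The deficit equals ||v − Σ <v,e_j> e_j||^2, the squared distance from v to span{e_j}.)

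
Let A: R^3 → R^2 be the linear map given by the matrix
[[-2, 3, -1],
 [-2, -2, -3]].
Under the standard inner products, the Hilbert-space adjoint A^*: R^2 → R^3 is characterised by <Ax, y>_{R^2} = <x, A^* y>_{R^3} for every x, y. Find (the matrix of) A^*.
A^* = A^T =
[[-2, -2],
 [3, -2],
 [-1, -3]]

For real matrices with standard dot products, the defining identity <Ax, y> = <x, A^* y> gives (Ax)^T y = x^T (A^*) y, i.e. x^T A^T y = x^T (A^*) y. Since this holds for all x, y, we must have A^* = A^T. Therefore
A^* =
[[-2, -2],
 [3, -2],
 [-1, -3]].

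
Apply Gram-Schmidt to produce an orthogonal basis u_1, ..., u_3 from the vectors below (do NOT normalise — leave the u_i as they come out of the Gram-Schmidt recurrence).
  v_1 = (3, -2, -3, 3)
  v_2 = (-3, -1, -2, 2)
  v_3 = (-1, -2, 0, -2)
Orthogonal basis:
  u_1 = (3, -2, -3, 3)
  u_2 = (-108/31, -21/31, -47/31, 47/31)
  u_3 = (-80/533, -1200/533, -173/533, -893/533)

Apply the Gram-Schmidt recurrence
  u_1 = v_1
  u_i = v_i − Σ_{j<i} ((v_i · u_j) / (u_j · u_j)) · u_j.

Step by step this gives:
  u_1 = (3, -2, -3, 3)
  u_2 = (-108/31, -21/31, -47/31, 47/31)
  u_3 = (-80/533, -1200/533, -173/533, -893/533)

Orthogonality check:
  u_2 · u_1 = 0 (should be 0)
  u_3 · u_1 = 0 (should be 0)
  u_3 · u_2 = 0 (should be 0)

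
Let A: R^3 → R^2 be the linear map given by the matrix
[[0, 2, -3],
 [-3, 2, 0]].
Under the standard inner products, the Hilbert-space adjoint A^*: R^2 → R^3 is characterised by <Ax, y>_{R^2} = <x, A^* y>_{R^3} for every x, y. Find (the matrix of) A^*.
A^* = A^T =
[[0, -3],
 [2, 2],
 [-3, 0]]

For real matrices with standard dot products, the defining identity <Ax, y> = <x, A^* y> gives (Ax)^T y = x^T (A^*) y, i.e. x^T A^T y = x^T (A^*) y. Since this holds for all x, y, we must have A^* = A^T. Therefore
A^* =
[[0, -3],
 [2, 2],
 [-3, 0]].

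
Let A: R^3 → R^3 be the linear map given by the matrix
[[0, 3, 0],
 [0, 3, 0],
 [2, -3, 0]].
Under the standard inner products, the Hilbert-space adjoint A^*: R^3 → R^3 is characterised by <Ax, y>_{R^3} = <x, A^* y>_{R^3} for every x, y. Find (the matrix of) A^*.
A^* = A^T =
[[0, 0, 2],
 [3, 3, -3],
 [0, 0, 0]]

For real matrices with standard dot products, the defining identity <Ax, y> = <x, A^* y> gives (Ax)^T y = x^T (A^*) y, i.e. x^T A^T y = x^T (A^*) y. Since this holds for all x, y, we must have A^* = A^T. Therefore
A^* =
[[0, 0, 2],
 [3, 3, -3],
 [0, 0, 0]].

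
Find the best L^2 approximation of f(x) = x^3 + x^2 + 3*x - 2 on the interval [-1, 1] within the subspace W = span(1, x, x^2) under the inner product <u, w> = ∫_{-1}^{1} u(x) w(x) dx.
g(x) = x^2 + 18*x/5 - 2

The best approximation g ∈ W is the orthogonal projection of f onto W. Writing g = a_0 + a_1 x + a_2 x^2, the coefficients solve the normal equations G · a = b where
  G_{ij} = <φ_i, φ_j> and b_i = <f, φ_i>, with φ_0 = 1, φ_1 = x, φ_2 = x^2.
G =
  [2, 0, 2/3]
  [0, 2/3, 0]
  [2/3, 0, 2/5],
b = (-10/3, 12/5, -14/15).
Solving gives a_0 = -2, a_1 = 18/5, a_2 = 1, so
  g(x) = x^2 + 18*x/5 - 2.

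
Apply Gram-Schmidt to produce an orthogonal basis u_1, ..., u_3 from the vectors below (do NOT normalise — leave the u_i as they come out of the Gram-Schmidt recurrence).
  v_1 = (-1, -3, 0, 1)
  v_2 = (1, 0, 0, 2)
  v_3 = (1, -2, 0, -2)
Orthogonal basis:
  u_1 = (-1, -3, 0, 1)
  u_2 = (12/11, 3/11, 0, 21/11)
  u_3 = (2, -1, 0, -1)

Apply the Gram-Schmidt recurrence
  u_1 = v_1
  u_i = v_i − Σ_{j<i} ((v_i · u_j) / (u_j · u_j)) · u_j.

Step by step this gives:
  u_1 = (-1, -3, 0, 1)
  u_2 = (12/11, 3/11, 0, 21/11)
  u_3 = (2, -1, 0, -1)

Orthogonality check:
  u_2 · u_1 = 0 (should be 0)
  u_3 · u_1 = 0 (should be 0)
  u_3 · u_2 = 0 (should be 0)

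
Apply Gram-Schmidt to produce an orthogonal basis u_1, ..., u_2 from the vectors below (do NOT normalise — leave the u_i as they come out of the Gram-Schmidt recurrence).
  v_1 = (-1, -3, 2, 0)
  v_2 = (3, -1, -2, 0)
Orthogonal basis:
  u_1 = (-1, -3, 2, 0)
  u_2 = (19/7, -13/7, -10/7, 0)

Apply the Gram-Schmidt recurrence
  u_1 = v_1
  u_i = v_i − Σ_{j<i} ((v_i · u_j) / (u_j · u_j)) · u_j.

Step by step this gives:
  u_1 = (-1, -3, 2, 0)
  u_2 = (19/7, -13/7, -10/7, 0)

Orthogonality check:
  u_2 · u_1 = 0 (should be 0)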